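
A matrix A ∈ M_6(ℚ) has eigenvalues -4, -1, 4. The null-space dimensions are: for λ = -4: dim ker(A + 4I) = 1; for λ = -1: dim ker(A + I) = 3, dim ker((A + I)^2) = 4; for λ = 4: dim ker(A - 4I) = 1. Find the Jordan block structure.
Jordan blocks: (-4, 1), (-1, 2), (-1, 1), (-1, 1), (4, 1)

λ = -4: successive nullity increments [1] count blocks of size ≥ k; block sizes are [1].
λ = -1: successive nullity increments [3, 1] count blocks of size ≥ k; block sizes are [2, 1, 1].
λ = 4: successive nullity increments [1] count blocks of size ≥ k; block sizes are [1].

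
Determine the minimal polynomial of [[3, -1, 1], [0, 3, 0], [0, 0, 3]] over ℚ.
The characteristic polynomial factors as (x - 3)^3. The minimal polynomial is ∏(x - λ)^{k_λ} where k_λ is the size of the largest Jordan block at λ.

For λ = 3: rank(A - 3I) = 1, and the largest Jordan block has size 2 (the smallest k with rank((A - 3I)^k) = rank((A - 3I)^(k+1))).

So m_A(x) = (x - 3)^2.

m_A(x) = (x - 3)^2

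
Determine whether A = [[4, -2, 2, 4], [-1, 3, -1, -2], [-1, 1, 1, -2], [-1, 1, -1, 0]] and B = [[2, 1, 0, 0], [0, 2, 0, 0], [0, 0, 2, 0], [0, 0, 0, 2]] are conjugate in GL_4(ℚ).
Two matrices over a field are similar if and only if they have the same invariant factors.

Both A and B have characteristic polynomial (x - 2)^4 and minimal polynomial (x - 2)^2. Computing further, both have invariant factors x - 2, x - 2, (x - 2)^2. Hence A and B are similar.

Yes.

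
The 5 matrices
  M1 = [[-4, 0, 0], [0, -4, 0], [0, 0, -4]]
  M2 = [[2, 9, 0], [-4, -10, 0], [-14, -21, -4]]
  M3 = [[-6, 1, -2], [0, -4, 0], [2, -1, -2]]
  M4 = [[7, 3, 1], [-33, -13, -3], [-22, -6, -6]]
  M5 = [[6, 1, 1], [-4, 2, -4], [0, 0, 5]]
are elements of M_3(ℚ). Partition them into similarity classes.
3 classes: {M1}, {M2, M3, M4}, {M5}

Characteristic polynomials: χ_{M1} = (x + 4)^3, χ_{M2} = (x + 4)^3, χ_{M3} = (x + 4)^3, χ_{M4} = (x + 4)^3, χ_{M5} = (x - 5)(x - 4)^2.

{M1}: invariant factors x + 4, x + 4, x + 4.

{M2, M3, M4}: invariant factors x + 4, (x + 4)^2.

{M5}: invariant factors (x - 5)(x - 4)^2.

Matrices are similar if and only if their invariant-factor lists agree; the partition into similarity classes is {M1}, {M2, M3, M4}, {M5}.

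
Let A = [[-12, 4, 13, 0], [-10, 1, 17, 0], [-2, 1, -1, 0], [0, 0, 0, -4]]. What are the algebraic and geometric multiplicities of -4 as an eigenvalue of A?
The characteristic polynomial is (x + 4)^4, so the factor x + 4 appears with exponent 4: the algebraic multiplicity is 4.

rank(A + 4I) = 2, so the eigenspace has dimension 4 - 2 = 2: the geometric multiplicity is 2.

Since 2 < 4, A is not diagonalizable.

algebraic multiplicity 4, geometric multiplicity 2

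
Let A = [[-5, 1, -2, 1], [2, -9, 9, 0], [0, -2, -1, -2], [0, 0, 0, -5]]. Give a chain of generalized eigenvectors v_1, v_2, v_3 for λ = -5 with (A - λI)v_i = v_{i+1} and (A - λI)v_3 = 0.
v_1 = [[0, 2, 1, 0]]^T, v_2 = [[0, 1, 0, 0]]^T, v_3 = [[1, -4, -2, 0]]^T

We seek v_1 ∈ ker((A + 5I)^3) \ ker((A + 5I)^2), then set v_{i+1} = (A + 5I) v_i.

One such chain is v_1 = [[0, 2, 1, 0]]^T, v_2 = [[0, 1, 0, 0]]^T, v_3 = [[1, -4, -2, 0]]^T. Check: (A + 5I) v_3 = [[0, 0, 0, 0]]^T = 0.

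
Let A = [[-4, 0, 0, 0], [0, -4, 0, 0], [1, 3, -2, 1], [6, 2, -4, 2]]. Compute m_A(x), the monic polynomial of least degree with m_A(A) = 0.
The characteristic polynomial factors as x^2(x + 4)^2. The minimal polynomial is ∏(x - λ)^{k_λ} where k_λ is the size of the largest Jordan block at λ.

For λ = -4: rank(A + 4I) = 2, and the largest Jordan block has size 1 (the smallest k with rank((A + 4I)^k) = rank((A + 4I)^(k+1))).
For λ = 0: rank(A) = 3, and the largest Jordan block has size 2 (the smallest k with rank(A^k) = rank(A^(k+1))).

So m_A(x) = x^2(x + 4).

m_A(x) = x^2(x + 4)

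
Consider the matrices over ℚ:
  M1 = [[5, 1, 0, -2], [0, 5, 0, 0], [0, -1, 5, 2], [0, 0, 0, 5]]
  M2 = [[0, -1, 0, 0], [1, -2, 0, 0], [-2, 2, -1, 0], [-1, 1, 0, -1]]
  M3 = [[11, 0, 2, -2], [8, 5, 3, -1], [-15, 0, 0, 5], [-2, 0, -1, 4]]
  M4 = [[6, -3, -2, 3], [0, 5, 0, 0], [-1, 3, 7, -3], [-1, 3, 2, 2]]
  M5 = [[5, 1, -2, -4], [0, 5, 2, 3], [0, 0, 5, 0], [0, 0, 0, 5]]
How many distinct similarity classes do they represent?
Characteristic polynomials: χ_{M1} = (x - 5)^4, χ_{M2} = (x + 1)^4, χ_{M3} = (x - 5)^4, χ_{M4} = (x - 5)^4, χ_{M5} = (x - 5)^4.

{M1, M4}: invariant factors x - 5, x - 5, (x - 5)^2.

{M2}: invariant factors x + 1, x + 1, (x + 1)^2.

{M3, M5}: invariant factors x - 5, (x - 5)^3.

Matrices are similar if and only if their invariant-factor lists agree; the partition into similarity classes is {M1, M4}, {M2}, {M3, M5}.

3 classes: {M1, M4}, {M2}, {M3, M5}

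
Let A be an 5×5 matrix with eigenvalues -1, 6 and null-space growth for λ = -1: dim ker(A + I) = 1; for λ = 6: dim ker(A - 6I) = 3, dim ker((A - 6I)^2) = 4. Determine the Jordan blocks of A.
Jordan blocks: (-1, 1), (6, 2), (6, 1), (6, 1)

λ = -1: successive nullity increments [1] count blocks of size ≥ k; block sizes are [1].
λ = 6: successive nullity increments [3, 1] count blocks of size ≥ k; block sizes are [2, 1, 1].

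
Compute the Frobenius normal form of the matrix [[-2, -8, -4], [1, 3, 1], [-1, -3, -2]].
R = [[0, 0, -2], [1, 0, 1], [0, 1, -1]]

The invariant factors of A (the non-unit diagonal entries of the Smith normal form of xI - A over ℚ[x]) are (x + 2)(x^2 - x + 1), each dividing the next. The characteristic polynomial is their product, (x + 2)(x^2 - x + 1).

The rational canonical form is the block-diagonal matrix of companion matrices C(f_i):
R = [[0, 0, -2], [1, 0, 1], [0, 1, -1]].

Note the characteristic polynomial does not split into linear factors over ℚ, so A has no Jordan form over ℚ; the rational canonical form exists over any field.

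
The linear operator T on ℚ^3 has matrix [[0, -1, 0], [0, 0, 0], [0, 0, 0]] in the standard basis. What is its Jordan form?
J = [[0, 1, 0], [0, 0, 0], [0, 0, 0]]

The characteristic polynomial is det(xI - A) = x^3, so the eigenvalues are 0 (algebraic multiplicity 3).

For λ = 0: rank(A) = 1, rank(A^2) = 0. The eigenspace has dimension 3 - 1 = 2, so there are 2 Jordan blocks; the rank sequence gives block sizes [2, 1].

Assembling the blocks gives the Jordan form J above.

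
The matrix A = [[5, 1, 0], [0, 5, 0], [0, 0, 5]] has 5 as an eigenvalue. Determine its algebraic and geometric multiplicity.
The characteristic polynomial is (x - 5)^3, so the factor x - 5 appears with exponent 3: the algebraic multiplicity is 3.

rank(A - 5I) = 1, so the eigenspace has dimension 3 - 1 = 2: the geometric multiplicity is 2.

Since 2 < 3, A is not diagonalizable.

algebraic multiplicity 3, geometric multiplicity 2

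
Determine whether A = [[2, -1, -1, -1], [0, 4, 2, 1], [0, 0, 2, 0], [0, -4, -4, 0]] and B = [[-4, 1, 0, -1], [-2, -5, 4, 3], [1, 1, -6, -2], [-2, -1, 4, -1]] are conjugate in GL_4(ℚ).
trace(A) = 8 but trace(B) = -16. The trace is a similarity invariant, so A and B are not similar.

No.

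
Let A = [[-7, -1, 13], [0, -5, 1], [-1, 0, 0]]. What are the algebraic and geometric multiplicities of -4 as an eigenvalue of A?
algebraic multiplicity 3, geometric multiplicity 1

The characteristic polynomial is (x + 4)^3, so the factor x + 4 appears with exponent 3: the algebraic multiplicity is 3.

rank(A + 4I) = 2, so the eigenspace has dimension 3 - 2 = 1: the geometric multiplicity is 1.

Since 1 < 3, A is not diagonalizable.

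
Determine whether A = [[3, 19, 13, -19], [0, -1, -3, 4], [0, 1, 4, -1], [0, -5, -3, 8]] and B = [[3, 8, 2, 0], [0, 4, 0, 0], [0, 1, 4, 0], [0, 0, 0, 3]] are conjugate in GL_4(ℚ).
Two matrices over a field are similar if and only if they have the same invariant factors.

Both A and B have characteristic polynomial (x - 4)^2(x - 3)^2 and minimal polynomial (x - 4)^2(x - 3). Computing further, both have invariant factors x - 3, (x - 4)^2(x - 3). Hence A and B are similar.

Yes.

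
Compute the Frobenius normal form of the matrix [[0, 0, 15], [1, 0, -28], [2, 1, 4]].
The invariant factors of A (the non-unit diagonal entries of the Smith normal form of xI - A over ℚ[x]) are (x - 5)(x^2 + x + 3), each dividing the next. The characteristic polynomial is their product, (x - 5)(x^2 + x + 3).

The rational canonical form is the block-diagonal matrix of companion matrices C(f_i):
R = [[0, 0, 15], [1, 0, 2], [0, 1, 4]].

Note the characteristic polynomial does not split into linear factors over ℚ, so A has no Jordan form over ℚ; the rational canonical form exists over any field.

R = [[0, 0, 15], [1, 0, 2], [0, 1, 4]]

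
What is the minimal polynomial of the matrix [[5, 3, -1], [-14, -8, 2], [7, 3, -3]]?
The characteristic polynomial factors as (x + 2)^3. The minimal polynomial is ∏(x - λ)^{k_λ} where k_λ is the size of the largest Jordan block at λ.

For λ = -2: rank(A + 2I) = 1, and the largest Jordan block has size 2 (the smallest k with rank((A + 2I)^k) = rank((A + 2I)^(k+1))).

So m_A(x) = (x + 2)^2.

m_A(x) = (x + 2)^2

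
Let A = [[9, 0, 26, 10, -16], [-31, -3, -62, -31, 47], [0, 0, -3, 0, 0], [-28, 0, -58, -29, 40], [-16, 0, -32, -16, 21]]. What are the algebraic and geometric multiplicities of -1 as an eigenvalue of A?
algebraic multiplicity 1, geometric multiplicity 1

The characteristic polynomial is (x - 5)(x + 1)(x + 3)^3, so the factor x + 1 appears with exponent 1: the algebraic multiplicity is 1.

rank(A + I) = 4, so the eigenspace has dimension 5 - 4 = 1: the geometric multiplicity is 1.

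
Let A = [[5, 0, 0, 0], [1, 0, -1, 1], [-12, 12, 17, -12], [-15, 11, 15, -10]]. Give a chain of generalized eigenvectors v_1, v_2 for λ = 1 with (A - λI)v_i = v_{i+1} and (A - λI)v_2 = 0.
We seek v_1 ∈ ker((A - I)^2) \ ker(A - I), then set v_{i+1} = (A - I) v_i.

One such chain is v_1 = [[0, 1, 3, 5]]^T, v_2 = [[0, 1, 0, 1]]^T. Check: (A - I) v_2 = [[0, 0, 0, 0]]^T = 0.

v_1 = [[0, 1, 3, 5]]^T, v_2 = [[0, 1, 0, 1]]^T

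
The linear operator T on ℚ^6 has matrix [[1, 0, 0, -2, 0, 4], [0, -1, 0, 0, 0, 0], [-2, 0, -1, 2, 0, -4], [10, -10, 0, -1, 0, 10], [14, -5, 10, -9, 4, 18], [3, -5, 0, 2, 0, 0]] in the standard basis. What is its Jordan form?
J = [[-3, 0, 0, 0, 0, 0], [0, -1, 0, 0, 0, 0], [0, 0, -1, 0, 0, 0], [0, 0, 0, -1, 0, 0], [0, 0, 0, 0, 4, 0], [0, 0, 0, 0, 0, 4]]

The characteristic polynomial is det(xI - A) = (x - 4)^2(x + 1)^3(x + 3), so the eigenvalues are -3 (algebraic multiplicity 1), -1 (algebraic multiplicity 3), 4 (algebraic multiplicity 2).

For λ = -3: algebraic multiplicity 1 gives one 1×1 block.

For λ = -1: rank(A + I) = 3. The eigenspace has dimension 6 - 3 = 3, so there are 3 Jordan blocks; the rank sequence gives block sizes [1, 1, 1].

For λ = 4: rank(A - 4I) = 4. The eigenspace has dimension 6 - 4 = 2, so there are 2 Jordan blocks; the rank sequence gives block sizes [1, 1].

Assembling the blocks gives the Jordan form J above.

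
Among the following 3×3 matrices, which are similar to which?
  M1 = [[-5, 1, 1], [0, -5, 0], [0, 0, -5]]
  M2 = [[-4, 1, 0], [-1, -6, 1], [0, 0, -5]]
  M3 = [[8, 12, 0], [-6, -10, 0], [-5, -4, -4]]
Characteristic polynomials: χ_{M1} = (x + 5)^3, χ_{M2} = (x + 5)^3, χ_{M3} = (x - 2)(x + 4)^2.

{M1}: invariant factors x + 5, (x + 5)^2.

{M2}: invariant factors (x + 5)^3.

{M3}: invariant factors (x - 2)(x + 4)^2.

Matrices are similar if and only if their invariant-factor lists agree; the partition into similarity classes is {M1}, {M2}, {M3}.

3 classes: {M1}, {M2}, {M3}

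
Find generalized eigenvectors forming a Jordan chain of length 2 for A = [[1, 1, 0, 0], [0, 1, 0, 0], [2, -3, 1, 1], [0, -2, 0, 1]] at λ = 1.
We seek v_1 ∈ ker((A - I)^2) \ ker(A - I), then set v_{i+1} = (A - I) v_i.

One such chain is v_1 = [[0, 1, -1, 0]]^T, v_2 = [[1, 0, -3, -2]]^T. Check: (A - I) v_2 = [[0, 0, 0, 0]]^T = 0.

v_1 = [[0, 1, -1, 0]]^T, v_2 = [[1, 0, -3, -2]]^T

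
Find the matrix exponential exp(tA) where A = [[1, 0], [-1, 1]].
A has Jordan form J = [[1, 1], [0, 1]] with A = PJP^{-1}, so e^{tA} = P e^{tJ} P^{-1}.

For a Jordan block J_k(λ), e^{tJ_k(λ)} = e^{λt} · (I + tN + t^2 N^2/2! + ... + t^{k-1} N^{k-1}/(k-1)!) where N is the nilpotent superdiagonal part.

Assembling the blocks and conjugating back gives the entries of e^{tA} as shown above.

e^{tA} = [[e^{t}, 0], [-t*e^{t}, e^{t}]]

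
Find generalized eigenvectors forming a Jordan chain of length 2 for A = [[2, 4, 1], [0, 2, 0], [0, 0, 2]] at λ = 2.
We seek v_1 ∈ ker((A - 2I)^2) \ ker(A - 2I), then set v_{i+1} = (A - 2I) v_i.

One such chain is v_1 = [[14, -1, 5]]^T, v_2 = [[1, 0, 0]]^T. Check: (A - 2I) v_2 = [[0, 0, 0]]^T = 0.

v_1 = [[14, -1, 5]]^T, v_2 = [[1, 0, 0]]^T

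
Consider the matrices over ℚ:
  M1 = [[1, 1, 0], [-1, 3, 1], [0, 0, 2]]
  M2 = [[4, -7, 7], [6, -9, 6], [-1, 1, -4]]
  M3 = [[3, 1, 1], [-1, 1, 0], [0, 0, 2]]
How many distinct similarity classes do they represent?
2 classes: {M1, M3}, {M2}

Characteristic polynomials: χ_{M1} = (x - 2)^3, χ_{M2} = (x + 3)^3, χ_{M3} = (x - 2)^3.

{M1, M3}: invariant factors (x - 2)^3.

{M2}: invariant factors x + 3, (x + 3)^2.

Matrices are similar if and only if their invariant-factor lists agree; the partition into similarity classes is {M1, M3}, {M2}.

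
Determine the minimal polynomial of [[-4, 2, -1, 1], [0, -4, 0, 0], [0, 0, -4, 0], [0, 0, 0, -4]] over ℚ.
The characteristic polynomial factors as (x + 4)^4. The minimal polynomial is ∏(x - λ)^{k_λ} where k_λ is the size of the largest Jordan block at λ.

For λ = -4: rank(A + 4I) = 1, and the largest Jordan block has size 2 (the smallest k with rank((A + 4I)^k) = rank((A + 4I)^(k+1))).

So m_A(x) = (x + 4)^2.

m_A(x) = (x + 4)^2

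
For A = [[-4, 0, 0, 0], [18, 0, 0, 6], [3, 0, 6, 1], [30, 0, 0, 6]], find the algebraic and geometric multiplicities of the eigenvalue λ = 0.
The characteristic polynomial is x(x - 6)^2(x + 4), so the factor x appears with exponent 1: the algebraic multiplicity is 1.

rank(A) = 3, so the eigenspace has dimension 4 - 3 = 1: the geometric multiplicity is 1.

algebraic multiplicity 1, geometric multiplicity 1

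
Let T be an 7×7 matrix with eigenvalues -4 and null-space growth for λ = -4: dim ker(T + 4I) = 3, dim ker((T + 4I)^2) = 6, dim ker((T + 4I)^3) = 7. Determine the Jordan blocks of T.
λ = -4: successive nullity increments [3, 3, 1] count blocks of size ≥ k; block sizes are [3, 2, 2].

Jordan blocks: (-4, 3), (-4, 2), (-4, 2)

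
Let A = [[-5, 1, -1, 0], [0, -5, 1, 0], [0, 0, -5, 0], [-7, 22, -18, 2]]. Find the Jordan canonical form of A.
J = [[-5, 1, 0, 0], [0, -5, 1, 0], [0, 0, -5, 0], [0, 0, 0, 2]]

The characteristic polynomial is det(xI - A) = (x - 2)(x + 5)^3, so the eigenvalues are -5 (algebraic multiplicity 3), 2 (algebraic multiplicity 1).

For λ = -5: rank(A + 5I) = 3, rank((A + 5I)^2) = 2, rank((A + 5I)^3) = 1. The eigenspace has dimension 4 - 3 = 1, so there is 1 Jordan block; the rank sequence gives block sizes [3].

For λ = 2: algebraic multiplicity 1 gives one 1×1 block.

Assembling the blocks gives the Jordan form J above.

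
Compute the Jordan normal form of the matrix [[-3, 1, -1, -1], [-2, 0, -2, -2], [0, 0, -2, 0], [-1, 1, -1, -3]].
J = [[-2, 1, 0, 0], [0, -2, 0, 0], [0, 0, -2, 0], [0, 0, 0, -2]]

The characteristic polynomial is det(xI - A) = (x + 2)^4, so the eigenvalues are -2 (algebraic multiplicity 4).

For λ = -2: rank(A + 2I) = 1, rank((A + 2I)^2) = 0. The eigenspace has dimension 4 - 1 = 3, so there are 3 Jordan blocks; the rank sequence gives block sizes [2, 1, 1].

Assembling the blocks gives the Jordan form J above.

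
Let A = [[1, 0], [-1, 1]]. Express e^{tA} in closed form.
e^{tA} = [[e^{t}, 0], [-t*e^{t}, e^{t}]]

A has Jordan form J = [[1, 1], [0, 1]] with A = PJP^{-1}, so e^{tA} = P e^{tJ} P^{-1}.

For a Jordan block J_k(λ), e^{tJ_k(λ)} = e^{λt} · (I + tN + t^2 N^2/2! + ... + t^{k-1} N^{k-1}/(k-1)!) where N is the nilpotent superdiagonal part.

Assembling the blocks and conjugating back gives the entries of e^{tA} as shown above.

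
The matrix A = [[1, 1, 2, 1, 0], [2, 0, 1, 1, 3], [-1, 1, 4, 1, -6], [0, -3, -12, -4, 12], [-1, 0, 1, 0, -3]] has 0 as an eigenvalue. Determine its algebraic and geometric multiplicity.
algebraic multiplicity 3, geometric multiplicity 2

The characteristic polynomial is x^3(x + 1)^2, so the factor x appears with exponent 3: the algebraic multiplicity is 3.

rank(A) = 3, so the eigenspace has dimension 5 - 3 = 2: the geometric multiplicity is 2.

Since 2 < 3, A is not diagonalizable.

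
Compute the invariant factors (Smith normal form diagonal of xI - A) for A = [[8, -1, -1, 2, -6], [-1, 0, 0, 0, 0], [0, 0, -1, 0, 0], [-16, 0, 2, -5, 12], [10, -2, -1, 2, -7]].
x + 1, x + 1, (x + 1)^3

The Jordan structure of A has elementary divisors (x + 1)^3, (x + 1), (x + 1). Arranging the block sizes at each eigenvalue in decreasing order and taking row products gives the invariant factors.

Invariant factors (smallest first, each dividing the next): x + 1, x + 1, (x + 1)^3.

Check: the last factor (x + 1)^3 is the minimal polynomial, and the product (x + 1)^5 is the characteristic polynomial.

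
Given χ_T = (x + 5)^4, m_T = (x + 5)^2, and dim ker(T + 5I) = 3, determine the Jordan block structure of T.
λ = -5: algebraic multiplicity 4 (exponent in χ_T), largest block size 2 (exponent in m_T), 3 blocks (geometric multiplicity). These force block sizes [2, 1, 1].

Jordan blocks: (-5, 2), (-5, 1), (-5, 1)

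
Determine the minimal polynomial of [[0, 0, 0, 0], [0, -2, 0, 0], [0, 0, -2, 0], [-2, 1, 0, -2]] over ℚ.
m_A(x) = x(x + 2)^2

The characteristic polynomial factors as x(x + 2)^3. The minimal polynomial is ∏(x - λ)^{k_λ} where k_λ is the size of the largest Jordan block at λ.

For λ = -2: rank(A + 2I) = 2, and the largest Jordan block has size 2 (the smallest k with rank((A + 2I)^k) = rank((A + 2I)^(k+1))).
For λ = 0: rank(A) = 3, and the largest Jordan block has size 1 (the smallest k with rank(A^k) = rank(A^(k+1))).

So m_A(x) = x(x + 2)^2.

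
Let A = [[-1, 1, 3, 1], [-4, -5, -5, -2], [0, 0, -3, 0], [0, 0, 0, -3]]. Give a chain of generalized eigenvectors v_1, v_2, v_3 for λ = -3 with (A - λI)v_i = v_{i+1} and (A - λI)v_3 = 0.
We seek v_1 ∈ ker((A + 3I)^3) \ ker((A + 3I)^2), then set v_{i+1} = (A + 3I) v_i.

One such chain is v_1 = [[-1, -2, 1, 1]]^T, v_2 = [[0, 1, 0, 0]]^T, v_3 = [[1, -2, 0, 0]]^T. Check: (A + 3I) v_3 = [[0, 0, 0, 0]]^T = 0.

v_1 = [[-1, -2, 1, 1]]^T, v_2 = [[0, 1, 0, 0]]^T, v_3 = [[1, -2, 0, 0]]^T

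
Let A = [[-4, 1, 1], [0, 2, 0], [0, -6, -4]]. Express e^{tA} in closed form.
A has Jordan form J = [[-4, 1, 0], [0, -4, 0], [0, 0, 2]] with A = PJP^{-1}, so e^{tA} = P e^{tJ} P^{-1}.

For a Jordan block J_k(λ), e^{tJ_k(λ)} = e^{λt} · (I + tN + t^2 N^2/2! + ... + t^{k-1} N^{k-1}/(k-1)!) where N is the nilpotent superdiagonal part.

Assembling the blocks and conjugating back gives the entries of e^{tA} as shown above.

e^{tA} = [[e^{-4*t}, t*e^{-4*t}, t*e^{-4*t}], [0, e^{2*t}, 0], [0, (1 - e^{6*t})*e^{-4*t}, e^{-4*t}]]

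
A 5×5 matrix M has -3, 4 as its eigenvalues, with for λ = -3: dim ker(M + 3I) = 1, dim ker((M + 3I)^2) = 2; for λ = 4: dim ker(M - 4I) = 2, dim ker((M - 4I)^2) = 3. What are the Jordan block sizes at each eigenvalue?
λ = -3: successive nullity increments [1, 1] count blocks of size ≥ k; block sizes are [2].
λ = 4: successive nullity increments [2, 1] count blocks of size ≥ k; block sizes are [2, 1].

Jordan blocks: (-3, 2), (4, 2), (4, 1)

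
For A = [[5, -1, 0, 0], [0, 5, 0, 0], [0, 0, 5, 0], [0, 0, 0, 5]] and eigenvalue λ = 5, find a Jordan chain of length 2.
We seek v_1 ∈ ker((A - 5I)^2) \ ker(A - 5I), then set v_{i+1} = (A - 5I) v_i.

One such chain is v_1 = [[0, -1, 0, -1]]^T, v_2 = [[1, 0, 0, 0]]^T. Check: (A - 5I) v_2 = [[0, 0, 0, 0]]^T = 0.

v_1 = [[0, -1, 0, -1]]^T, v_2 = [[1, 0, 0, 0]]^T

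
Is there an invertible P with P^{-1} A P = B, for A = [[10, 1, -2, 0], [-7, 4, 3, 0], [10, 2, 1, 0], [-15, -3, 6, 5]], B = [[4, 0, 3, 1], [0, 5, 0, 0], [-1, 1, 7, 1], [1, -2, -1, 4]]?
Yes.

Two matrices over a field are similar if and only if they have the same invariant factors.

Both A and B have characteristic polynomial (x - 5)^4 and minimal polynomial (x - 5)^3. Computing further, both have invariant factors x - 5, (x - 5)^3. Hence A and B are similar.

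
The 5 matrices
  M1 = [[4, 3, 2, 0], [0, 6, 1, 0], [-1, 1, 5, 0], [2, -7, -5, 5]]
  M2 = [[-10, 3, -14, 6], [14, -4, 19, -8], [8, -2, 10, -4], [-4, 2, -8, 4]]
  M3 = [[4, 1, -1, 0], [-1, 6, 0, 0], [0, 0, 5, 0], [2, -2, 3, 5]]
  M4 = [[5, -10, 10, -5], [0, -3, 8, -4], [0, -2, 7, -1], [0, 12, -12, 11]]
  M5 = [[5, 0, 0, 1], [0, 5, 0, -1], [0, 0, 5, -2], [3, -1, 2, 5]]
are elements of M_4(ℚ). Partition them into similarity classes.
Characteristic polynomials: χ_{M1} = (x - 5)^4, χ_{M2} = x^4, χ_{M3} = (x - 5)^4, χ_{M4} = (x - 5)^4, χ_{M5} = (x - 5)^4.

{M1, M3, M5}: invariant factors x - 5, (x - 5)^3.

{M2}: invariant factors x, x^3.

{M4}: invariant factors x - 5, x - 5, (x - 5)^2.

Matrices are similar if and only if their invariant-factor lists agree; the partition into similarity classes is {M1, M3, M5}, {M2}, {M4}.

3 classes: {M1, M3, M5}, {M2}, {M4}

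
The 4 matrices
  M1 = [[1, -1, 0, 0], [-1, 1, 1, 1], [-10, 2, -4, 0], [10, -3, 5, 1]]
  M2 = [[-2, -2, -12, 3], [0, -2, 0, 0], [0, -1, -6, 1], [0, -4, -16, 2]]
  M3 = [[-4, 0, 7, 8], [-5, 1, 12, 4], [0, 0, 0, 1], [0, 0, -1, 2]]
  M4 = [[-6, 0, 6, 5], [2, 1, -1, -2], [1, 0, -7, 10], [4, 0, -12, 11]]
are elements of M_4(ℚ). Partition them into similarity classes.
2 classes: {M1, M3, M4}, {M2}

Characteristic polynomials: χ_{M1} = (x - 1)^3(x + 4), χ_{M2} = (x + 2)^4, χ_{M3} = (x - 1)^3(x + 4), χ_{M4} = (x - 1)^3(x + 4).

{M1, M3, M4}: invariant factors (x - 1)^3(x + 4).

{M2}: invariant factors (x + 2)^2, (x + 2)^2.

Matrices are similar if and only if their invariant-factor lists agree; the partition into similarity classes is {M1, M3, M4}, {M2}.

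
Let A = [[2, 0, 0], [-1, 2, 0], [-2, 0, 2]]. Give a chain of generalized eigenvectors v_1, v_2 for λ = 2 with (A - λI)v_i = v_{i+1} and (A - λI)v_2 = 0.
v_1 = [[1, 3, 8]]^T, v_2 = [[0, -1, -2]]^T

We seek v_1 ∈ ker((A - 2I)^2) \ ker(A - 2I), then set v_{i+1} = (A - 2I) v_i.

One such chain is v_1 = [[1, 3, 8]]^T, v_2 = [[0, -1, -2]]^T. Check: (A - 2I) v_2 = [[0, 0, 0]]^T = 0.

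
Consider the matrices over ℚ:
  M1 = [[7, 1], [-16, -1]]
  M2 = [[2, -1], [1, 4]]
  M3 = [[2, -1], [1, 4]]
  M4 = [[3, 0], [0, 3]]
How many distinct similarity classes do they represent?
Characteristic polynomials: χ_{M1} = (x - 3)^2, χ_{M2} = (x - 3)^2, χ_{M3} = (x - 3)^2, χ_{M4} = (x - 3)^2.

{M1, M2, M3}: invariant factors (x - 3)^2.

{M4}: invariant factors x - 3, x - 3.

Matrices are similar if and only if their invariant-factor lists agree; the partition into similarity classes is {M1, M2, M3}, {M4}.

2 classes: {M1, M2, M3}, {M4}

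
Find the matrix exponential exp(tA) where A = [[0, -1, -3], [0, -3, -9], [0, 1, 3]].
e^{tA} = [[1, -t, -3*t], [0, 1 - 3*t, -9*t], [0, t, 3*t + 1]]

A has Jordan form J = [[0, 1, 0], [0, 0, 0], [0, 0, 0]] with A = PJP^{-1}, so e^{tA} = P e^{tJ} P^{-1}.

For a Jordan block J_k(λ), e^{tJ_k(λ)} = e^{λt} · (I + tN + t^2 N^2/2! + ... + t^{k-1} N^{k-1}/(k-1)!) where N is the nilpotent superdiagonal part.

Assembling the blocks and conjugating back gives the entries of e^{tA} as shown above.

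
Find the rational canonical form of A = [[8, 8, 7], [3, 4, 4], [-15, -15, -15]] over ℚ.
R = [[0, 0, -15], [1, 0, 7], [0, 1, -3]]

The invariant factors of A (the non-unit diagonal entries of the Smith normal form of xI - A over ℚ[x]) are (x + 5)(x^2 - 2x + 3), each dividing the next. The characteristic polynomial is their product, (x + 5)(x^2 - 2x + 3).

The rational canonical form is the block-diagonal matrix of companion matrices C(f_i):
R = [[0, 0, -15], [1, 0, 7], [0, 1, -3]].

Note the characteristic polynomial does not split into linear factors over ℚ, so A has no Jordan form over ℚ; the rational canonical form exists over any field.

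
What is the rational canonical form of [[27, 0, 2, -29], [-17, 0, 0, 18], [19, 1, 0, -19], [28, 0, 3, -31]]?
The invariant factors of A (the non-unit diagonal entries of the Smith normal form of xI - A over ℚ[x]) are (x^2 + 2x - 5)^2, each dividing the next. The characteristic polynomial is their product, (x^2 + 2x - 5)^2.

The rational canonical form is the block-diagonal matrix of companion matrices C(f_i):
R = [[0, 0, 0, -25], [1, 0, 0, 20], [0, 1, 0, 6], [0, 0, 1, -4]].

Note the characteristic polynomial does not split into linear factors over ℚ, so A has no Jordan form over ℚ; the rational canonical form exists over any field.

R = [[0, 0, 0, -25], [1, 0, 0, 20], [0, 1, 0, 6], [0, 0, 1, -4]]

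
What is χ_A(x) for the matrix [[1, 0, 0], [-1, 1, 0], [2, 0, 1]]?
xI - A = [[x - 1, 0, 0], [1, x - 1, 0], [-2, 0, x - 1]].

Expanding det(xI - A) along the first row:
det(xI - A) = + (x - 1)·det([[x - 1, 0], [0, x - 1]]) - (0)·det([[1, 0], [-2, x - 1]]) + (0)·det([[1, x - 1], [-2, 0]]).

Evaluating gives χ_A(x) = x^3 - 3x^2 + 3x - 1 = (x - 1)^3.

χ_A(x) = (x - 1)^3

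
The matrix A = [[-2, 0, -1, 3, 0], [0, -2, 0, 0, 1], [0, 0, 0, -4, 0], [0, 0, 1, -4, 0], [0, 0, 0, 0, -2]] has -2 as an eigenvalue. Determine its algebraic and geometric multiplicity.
algebraic multiplicity 5, geometric multiplicity 2

The characteristic polynomial is (x + 2)^5, so the factor x + 2 appears with exponent 5: the algebraic multiplicity is 5.

rank(A + 2I) = 3, so the eigenspace has dimension 5 - 3 = 2: the geometric multiplicity is 2.

Since 2 < 5, A is not diagonalizable.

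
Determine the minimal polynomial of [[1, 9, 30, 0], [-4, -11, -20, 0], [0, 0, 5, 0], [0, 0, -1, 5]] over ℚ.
m_A(x) = (x - 5)^2(x + 5)^2

The characteristic polynomial factors as (x - 5)^2(x + 5)^2. The minimal polynomial is ∏(x - λ)^{k_λ} where k_λ is the size of the largest Jordan block at λ.

For λ = -5: rank(A + 5I) = 3, and the largest Jordan block has size 2 (the smallest k with rank((A + 5I)^k) = rank((A + 5I)^(k+1))).
For λ = 5: rank(A - 5I) = 3, and the largest Jordan block has size 2 (the smallest k with rank((A - 5I)^k) = rank((A - 5I)^(k+1))).

So m_A(x) = (x - 5)^2(x + 5)^2.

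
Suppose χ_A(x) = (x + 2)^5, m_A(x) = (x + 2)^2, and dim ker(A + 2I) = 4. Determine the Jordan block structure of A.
Jordan blocks: (-2, 2), (-2, 1), (-2, 1), (-2, 1)

λ = -2: algebraic multiplicity 5 (exponent in χ_A), largest block size 2 (exponent in m_A), 4 blocks (geometric multiplicity). These force block sizes [2, 1, 1, 1].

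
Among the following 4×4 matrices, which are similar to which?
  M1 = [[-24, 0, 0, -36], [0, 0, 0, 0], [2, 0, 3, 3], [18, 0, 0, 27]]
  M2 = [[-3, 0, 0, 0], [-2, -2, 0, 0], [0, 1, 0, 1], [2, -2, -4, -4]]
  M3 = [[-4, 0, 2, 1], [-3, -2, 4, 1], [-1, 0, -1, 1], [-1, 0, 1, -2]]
3 classes: {M1}, {M2}, {M3}

Characteristic polynomials: χ_{M1} = x^2(x - 3)^2, χ_{M2} = (x + 2)^3(x + 3), χ_{M3} = (x + 2)^3(x + 3).

{M1}: invariant factors x, x(x - 3)^2.

{M2}: invariant factors x + 2, (x + 2)^2(x + 3).

{M3}: invariant factors (x + 2)^3(x + 3).

Matrices are similar if and only if their invariant-factor lists agree; the partition into similarity classes is {M1}, {M2}, {M3}.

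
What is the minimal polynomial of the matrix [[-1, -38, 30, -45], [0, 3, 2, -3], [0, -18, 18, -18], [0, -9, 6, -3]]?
m_A(x) = (x - 6)^2(x + 1)

The characteristic polynomial factors as (x - 6)^3(x + 1). The minimal polynomial is ∏(x - λ)^{k_λ} where k_λ is the size of the largest Jordan block at λ.

For λ = -1: rank(A + I) = 3, and the largest Jordan block has size 1 (the smallest k with rank((A + I)^k) = rank((A + I)^(k+1))).
For λ = 6: rank(A - 6I) = 2, and the largest Jordan block has size 2 (the smallest k with rank((A - 6I)^k) = rank((A - 6I)^(k+1))).

So m_A(x) = (x - 6)^2(x + 1).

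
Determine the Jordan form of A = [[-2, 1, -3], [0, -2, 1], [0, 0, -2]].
J = [[-2, 1, 0], [0, -2, 1], [0, 0, -2]]

The characteristic polynomial is det(xI - A) = (x + 2)^3, so the eigenvalues are -2 (algebraic multiplicity 3).

For λ = -2: rank(A + 2I) = 2, rank((A + 2I)^2) = 1, rank((A + 2I)^3) = 0. The eigenspace has dimension 3 - 2 = 1, so there is 1 Jordan block; the rank sequence gives block sizes [3].

Assembling the blocks gives the Jordan form J above.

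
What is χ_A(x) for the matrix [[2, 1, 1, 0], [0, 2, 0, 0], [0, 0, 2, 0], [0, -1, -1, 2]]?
xI - A = [[x - 2, -1, -1, 0], [0, x - 2, 0, 0], [0, 0, x - 2, 0], [0, 1, 1, x - 2]].

Expanding det(xI - A) along the first row:
det(xI - A) = + (x - 2)·det([[x - 2, 0, 0], [0, x - 2, 0], [1, 1, x - 2]]) - (-1)·det([[0, 0, 0], [0, x - 2, 0], [0, 1, x - 2]]) + (-1)·det([[0, x - 2, 0], [0, 0, 0], [0, 1, x - 2]]) - (0)·det([[0, x - 2, 0], [0, 0, x - 2], [0, 1, 1]]).

Evaluating gives χ_A(x) = x^4 - 8x^3 + 24x^2 - 32x + 16 = (x - 2)^4.

χ_A(x) = (x - 2)^4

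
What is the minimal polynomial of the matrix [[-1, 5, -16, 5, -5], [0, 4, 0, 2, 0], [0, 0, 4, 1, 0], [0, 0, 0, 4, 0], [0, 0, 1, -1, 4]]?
m_A(x) = (x - 4)^3(x + 1)

The characteristic polynomial factors as (x - 4)^4(x + 1). The minimal polynomial is ∏(x - λ)^{k_λ} where k_λ is the size of the largest Jordan block at λ.

For λ = -1: rank(A + I) = 4, and the largest Jordan block has size 1 (the smallest k with rank((A + I)^k) = rank((A + I)^(k+1))).
For λ = 4: rank(A - 4I) = 3, and the largest Jordan block has size 3 (the smallest k with rank((A - 4I)^k) = rank((A - 4I)^(k+1))).

So m_A(x) = (x - 4)^3(x + 1).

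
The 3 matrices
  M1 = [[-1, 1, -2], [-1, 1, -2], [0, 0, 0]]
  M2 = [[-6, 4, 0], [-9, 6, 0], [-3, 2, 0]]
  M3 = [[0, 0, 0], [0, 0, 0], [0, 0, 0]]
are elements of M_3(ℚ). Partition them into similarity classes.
Characteristic polynomials: χ_{M1} = x^3, χ_{M2} = x^3, χ_{M3} = x^3.

{M1, M2}: invariant factors x, x^2.

{M3}: invariant factors x, x, x.

Matrices are similar if and only if their invariant-factor lists agree; the partition into similarity classes is {M1, M2}, {M3}.

2 classes: {M1, M2}, {M3}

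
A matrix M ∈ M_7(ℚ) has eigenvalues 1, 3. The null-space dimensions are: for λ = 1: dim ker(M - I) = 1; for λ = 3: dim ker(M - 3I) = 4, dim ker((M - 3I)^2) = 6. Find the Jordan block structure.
λ = 1: successive nullity increments [1] count blocks of size ≥ k; block sizes are [1].
λ = 3: successive nullity increments [4, 2] count blocks of size ≥ k; block sizes are [2, 2, 1, 1].

Jordan blocks: (1, 1), (3, 2), (3, 2), (3, 1), (3, 1)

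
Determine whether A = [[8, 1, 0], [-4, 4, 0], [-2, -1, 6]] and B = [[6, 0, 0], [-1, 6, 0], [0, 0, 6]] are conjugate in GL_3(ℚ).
Two matrices over a field are similar if and only if they have the same invariant factors.

Both A and B have characteristic polynomial (x - 6)^3 and minimal polynomial (x - 6)^2. Computing further, both have invariant factors x - 6, (x - 6)^2. Hence A and B are similar.

Yes.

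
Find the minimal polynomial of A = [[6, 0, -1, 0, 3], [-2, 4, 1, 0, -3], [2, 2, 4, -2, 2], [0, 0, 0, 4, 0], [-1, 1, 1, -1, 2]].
m_A(x) = (x - 4)^3

The characteristic polynomial factors as (x - 4)^5. The minimal polynomial is ∏(x - λ)^{k_λ} where k_λ is the size of the largest Jordan block at λ.

For λ = 4: rank(A - 4I) = 2, and the largest Jordan block has size 3 (the smallest k with rank((A - 4I)^k) = rank((A - 4I)^(k+1))).

So m_A(x) = (x - 4)^3.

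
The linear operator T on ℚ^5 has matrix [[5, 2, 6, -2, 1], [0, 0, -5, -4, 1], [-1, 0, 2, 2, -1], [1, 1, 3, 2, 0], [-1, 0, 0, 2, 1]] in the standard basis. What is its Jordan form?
J = [[2, 1, 0, 0, 0], [0, 2, 1, 0, 0], [0, 0, 2, 0, 0], [0, 0, 0, 2, 1], [0, 0, 0, 0, 2]]

The characteristic polynomial is det(xI - A) = (x - 2)^5, so the eigenvalues are 2 (algebraic multiplicity 5).

For λ = 2: rank(A - 2I) = 3, rank((A - 2I)^2) = 1, rank((A - 2I)^3) = 0. The eigenspace has dimension 5 - 3 = 2, so there are 2 Jordan blocks; the rank sequence gives block sizes [3, 2].

Assembling the blocks gives the Jordan form J above.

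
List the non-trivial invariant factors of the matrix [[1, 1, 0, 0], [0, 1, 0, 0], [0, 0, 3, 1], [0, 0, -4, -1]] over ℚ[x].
The Jordan structure of A has elementary divisors (x - 1)^2, (x - 1)^2. Arranging the block sizes at each eigenvalue in decreasing order and taking row products gives the invariant factors.

Invariant factors (smallest first, each dividing the next): (x - 1)^2, (x - 1)^2.

Check: the last factor (x - 1)^2 is the minimal polynomial, and the product (x - 1)^4 is the characteristic polynomial.

(x - 1)^2, (x - 1)^2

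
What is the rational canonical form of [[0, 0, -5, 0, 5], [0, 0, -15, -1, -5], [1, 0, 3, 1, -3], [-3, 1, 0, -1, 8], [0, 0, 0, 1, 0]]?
R = [[0, -5, 0, 0, 0], [1, 3, 0, 0, 0], [0, 0, 0, 0, -20], [0, 0, 1, 0, 7], [0, 0, 0, 1, -1]]

The invariant factors of A (the non-unit diagonal entries of the Smith normal form of xI - A over ℚ[x]) are x^2 - 3x + 5, (x + 4)(x^2 - 3x + 5), each dividing the next. The characteristic polynomial is their product, (x + 4)(x^2 - 3x + 5)^2.

The rational canonical form is the block-diagonal matrix of companion matrices C(f_i):
R = [[0, -5, 0, 0, 0], [1, 3, 0, 0, 0], [0, 0, 0, 0, -20], [0, 0, 1, 0, 7], [0, 0, 0, 1, -1]].

Note the characteristic polynomial does not split into linear factors over ℚ, so A has no Jordan form over ℚ; the rational canonical form exists over any field.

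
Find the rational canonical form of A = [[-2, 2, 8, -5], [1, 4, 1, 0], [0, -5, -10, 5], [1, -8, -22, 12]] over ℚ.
R = [[0, 5, 0, 0], [1, 2, 0, 0], [0, 0, 0, 5], [0, 0, 1, 2]]

The invariant factors of A (the non-unit diagonal entries of the Smith normal form of xI - A over ℚ[x]) are x^2 - 2x - 5, x^2 - 2x - 5, each dividing the next. The characteristic polynomial is their product, (x^2 - 2x - 5)^2.

The rational canonical form is the block-diagonal matrix of companion matrices C(f_i):
R = [[0, 5, 0, 0], [1, 2, 0, 0], [0, 0, 0, 5], [0, 0, 1, 2]].

Note the characteristic polynomial does not split into linear factors over ℚ, so A has no Jordan form over ℚ; the rational canonical form exists over any field.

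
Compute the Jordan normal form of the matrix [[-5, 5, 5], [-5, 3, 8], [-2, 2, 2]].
J = [[0, 1, 0], [0, 0, 1], [0, 0, 0]]

The characteristic polynomial is det(xI - A) = x^3, so the eigenvalues are 0 (algebraic multiplicity 3).

For λ = 0: rank(A) = 2, rank(A^2) = 1, rank(A^3) = 0. The eigenspace has dimension 3 - 2 = 1, so there is 1 Jordan block; the rank sequence gives block sizes [3].

Assembling the blocks gives the Jordan form J above.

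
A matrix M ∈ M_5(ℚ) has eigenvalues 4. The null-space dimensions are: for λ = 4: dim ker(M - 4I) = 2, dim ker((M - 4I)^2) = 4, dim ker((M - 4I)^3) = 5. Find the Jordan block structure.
λ = 4: successive nullity increments [2, 2, 1] count blocks of size ≥ k; block sizes are [3, 2].

Jordan blocks: (4, 3), (4, 2)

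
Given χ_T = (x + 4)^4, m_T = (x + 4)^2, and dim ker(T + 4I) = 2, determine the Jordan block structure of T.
Jordan blocks: (-4, 2), (-4, 2)

λ = -4: algebraic multiplicity 4 (exponent in χ_T), largest block size 2 (exponent in m_T), 2 blocks (geometric multiplicity). These force block sizes [2, 2].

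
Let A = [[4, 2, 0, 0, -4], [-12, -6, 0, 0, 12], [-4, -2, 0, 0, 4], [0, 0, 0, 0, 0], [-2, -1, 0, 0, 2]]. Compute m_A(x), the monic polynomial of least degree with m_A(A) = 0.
m_A(x) = x^2

The characteristic polynomial factors as x^5. The minimal polynomial is ∏(x - λ)^{k_λ} where k_λ is the size of the largest Jordan block at λ.

For λ = 0: rank(A) = 1, and the largest Jordan block has size 2 (the smallest k with rank(A^k) = rank(A^(k+1))).

So m_A(x) = x^2.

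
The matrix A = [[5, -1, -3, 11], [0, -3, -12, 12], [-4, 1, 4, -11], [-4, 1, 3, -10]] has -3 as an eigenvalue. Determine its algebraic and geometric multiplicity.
The characteristic polynomial is (x - 1)^2(x + 3)^2, so the factor x + 3 appears with exponent 2: the algebraic multiplicity is 2.

rank(A + 3I) = 3, so the eigenspace has dimension 4 - 3 = 1: the geometric multiplicity is 1.

Since 1 < 2, A is not diagonalizable.

algebraic multiplicity 2, geometric multiplicity 1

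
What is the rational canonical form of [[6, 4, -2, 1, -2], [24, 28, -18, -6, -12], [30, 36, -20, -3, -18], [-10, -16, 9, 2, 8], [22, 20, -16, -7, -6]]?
The invariant factors of A (the non-unit diagonal entries of the Smith normal form of xI - A over ℚ[x]) are x - 4, x - 4, (x - 4)(x + 1)^2, each dividing the next. The characteristic polynomial is their product, (x - 4)^3(x + 1)^2.

The rational canonical form is the block-diagonal matrix of companion matrices C(f_i):
R = [[4, 0, 0, 0, 0], [0, 4, 0, 0, 0], [0, 0, 0, 0, 4], [0, 0, 1, 0, 7], [0, 0, 0, 1, 2]].

R = [[4, 0, 0, 0, 0], [0, 4, 0, 0, 0], [0, 0, 0, 0, 4], [0, 0, 1, 0, 7], [0, 0, 0, 1, 2]]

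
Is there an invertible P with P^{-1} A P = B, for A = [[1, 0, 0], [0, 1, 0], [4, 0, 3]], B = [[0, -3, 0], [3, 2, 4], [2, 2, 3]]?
Both have characteristic polynomial (x - 3)(x - 1)^2, but the minimal polynomial of A is (x - 3)(x - 1) while the minimal polynomial of B is (x - 3)(x - 1)^2. The minimal polynomial is a similarity invariant, so A and B are not similar.

No.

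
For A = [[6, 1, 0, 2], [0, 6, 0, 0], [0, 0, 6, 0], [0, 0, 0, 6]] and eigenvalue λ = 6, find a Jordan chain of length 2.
We seek v_1 ∈ ker((A - 6I)^2) \ ker(A - 6I), then set v_{i+1} = (A - 6I) v_i.

One such chain is v_1 = [[5, -3, 3, 2]]^T, v_2 = [[1, 0, 0, 0]]^T. Check: (A - 6I) v_2 = [[0, 0, 0, 0]]^T = 0.

v_1 = [[5, -3, 3, 2]]^T, v_2 = [[1, 0, 0, 0]]^T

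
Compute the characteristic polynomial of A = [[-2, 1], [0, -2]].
χ_A(x) = (x + 2)^2

xI - A = [[x + 2, -1], [0, x + 2]].

Expanding det(xI - A) along the first row:
det(xI - A) = + (x + 2)·det([[x + 2]]) - (-1)·det([[0]]).

Evaluating gives χ_A(x) = x^2 + 4x + 4 = (x + 2)^2.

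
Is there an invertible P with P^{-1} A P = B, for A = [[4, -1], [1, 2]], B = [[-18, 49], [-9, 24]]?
Two matrices over a field are similar if and only if they have the same invariant factors.

Both A and B have characteristic polynomial (x - 3)^2 and minimal polynomial (x - 3)^2. Computing further, both have invariant factors (x - 3)^2. Hence A and B are similar.

Yes.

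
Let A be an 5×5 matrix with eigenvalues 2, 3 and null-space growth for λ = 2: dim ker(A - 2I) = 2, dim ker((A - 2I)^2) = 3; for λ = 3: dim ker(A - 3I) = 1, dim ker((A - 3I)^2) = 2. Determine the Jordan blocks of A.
λ = 2: successive nullity increments [2, 1] count blocks of size ≥ k; block sizes are [2, 1].
λ = 3: successive nullity increments [1, 1] count blocks of size ≥ k; block sizes are [2].

Jordan blocks: (2, 2), (2, 1), (3, 2)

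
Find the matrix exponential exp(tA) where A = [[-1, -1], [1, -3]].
e^{tA} = [[(t + 1)*e^{-2*t}, -t*e^{-2*t}], [t*e^{-2*t}, (1 - t)*e^{-2*t}]]

A has Jordan form J = [[-2, 1], [0, -2]] with A = PJP^{-1}, so e^{tA} = P e^{tJ} P^{-1}.

For a Jordan block J_k(λ), e^{tJ_k(λ)} = e^{λt} · (I + tN + t^2 N^2/2! + ... + t^{k-1} N^{k-1}/(k-1)!) where N is the nilpotent superdiagonal part.

Assembling the blocks and conjugating back gives the entries of e^{tA} as shown above.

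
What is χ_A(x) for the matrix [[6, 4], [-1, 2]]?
χ_A(x) = (x - 4)^2

xI - A = [[x - 6, -4], [1, x - 2]].

Expanding det(xI - A) along the first row:
det(xI - A) = + (x - 6)·det([[x - 2]]) - (-4)·det([[1]]).

Evaluating gives χ_A(x) = x^2 - 8x + 16 = (x - 4)^2.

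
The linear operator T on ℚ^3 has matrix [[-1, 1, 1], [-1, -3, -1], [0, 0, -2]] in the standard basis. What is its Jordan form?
J = [[-2, 1, 0], [0, -2, 0], [0, 0, -2]]

The characteristic polynomial is det(xI - A) = (x + 2)^3, so the eigenvalues are -2 (algebraic multiplicity 3).

For λ = -2: rank(A + 2I) = 1, rank((A + 2I)^2) = 0. The eigenspace has dimension 3 - 1 = 2, so there are 2 Jordan blocks; the rank sequence gives block sizes [2, 1].

Assembling the blocks gives the Jordan form J above.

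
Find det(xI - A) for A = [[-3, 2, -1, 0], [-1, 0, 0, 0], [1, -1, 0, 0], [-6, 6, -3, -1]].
xI - A = [[x + 3, -2, 1, 0], [1, x, 0, 0], [-1, 1, x, 0], [6, -6, 3, x + 1]].

Expanding det(xI - A) along the first row:
det(xI - A) = + (x + 3)·det([[x, 0, 0], [1, x, 0], [-6, 3, x + 1]]) - (-2)·det([[1, 0, 0], [-1, x, 0], [6, 3, x + 1]]) + (1)·det([[1, x, 0], [-1, 1, 0], [6, -6, x + 1]]) - (0)·det([[1, x, 0], [-1, 1, x], [6, -6, 3]]).

Evaluating gives χ_A(x) = x^4 + 4x^3 + 6x^2 + 4x + 1 = (x + 1)^4.

χ_A(x) = (x + 1)^4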